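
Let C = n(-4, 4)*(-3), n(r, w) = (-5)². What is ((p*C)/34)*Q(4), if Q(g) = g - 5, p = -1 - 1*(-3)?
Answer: 75/17 ≈ 4.4118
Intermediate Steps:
n(r, w) = 25
p = 2 (p = -1 + 3 = 2)
C = -75 (C = 25*(-3) = -75)
Q(g) = -5 + g
((p*C)/34)*Q(4) = ((2*(-75))/34)*(-5 + 4) = ((1/34)*(-150))*(-1) = -75/17*(-1) = 75/17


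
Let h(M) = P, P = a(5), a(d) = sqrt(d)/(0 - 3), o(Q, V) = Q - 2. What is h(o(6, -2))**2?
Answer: 5/9 ≈ 0.55556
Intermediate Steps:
o(Q, V) = -2 + Q
a(d) = -sqrt(d)/3 (a(d) = sqrt(d)/(-3) = -sqrt(d)/3)
P = -sqrt(5)/3 ≈ -0.74536
h(M) = -sqrt(5)/3
h(o(6, -2))**2 = (-sqrt(5)/3)**2 = 5/9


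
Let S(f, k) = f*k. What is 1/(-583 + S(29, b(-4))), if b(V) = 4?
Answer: -1/467 ≈ -0.0021413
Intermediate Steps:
1/(-583 + S(29, b(-4))) = 1/(-583 + 29*4) = 1/(-583 + 116) = 1/(-467) = -1/467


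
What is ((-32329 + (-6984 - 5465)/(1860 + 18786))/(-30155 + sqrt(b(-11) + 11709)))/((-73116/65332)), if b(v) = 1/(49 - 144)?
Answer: -844079728541522075/881096163889133322 - 10901901563339*sqrt(105673630)/32600558063897932914 ≈ -0.96143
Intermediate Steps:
b(v) = -1/95 (b(v) = 1/(-95) = -1/95)
((-32329 + (-6984 - 5465)/(1860 + 18786))/(-30155 + sqrt(b(-11) + 11709)))/((-73116/65332)) = ((-32329 + (-6984 - 5465)/(1860 + 18786))/(-30155 + sqrt(-1/95 + 11709)))/((-73116/65332)) = ((-32329 - 12449/20646)/(-30155 + sqrt(1112354/95)))/((-73116*1/65332)) = ((-32329 - 12449*1/20646)/(-30155 + sqrt(105673630)/95))/(-18279/16333) = ((-32329 - 12449/20646)/(-30155 + sqrt(105673630)/95))*(-16333/18279) = -667476983/(20646*(-30155 + sqrt(105673630)/95))*(-16333/18279) = 10901901563339/(377388234*(-30155 + sqrt(105673630)/95))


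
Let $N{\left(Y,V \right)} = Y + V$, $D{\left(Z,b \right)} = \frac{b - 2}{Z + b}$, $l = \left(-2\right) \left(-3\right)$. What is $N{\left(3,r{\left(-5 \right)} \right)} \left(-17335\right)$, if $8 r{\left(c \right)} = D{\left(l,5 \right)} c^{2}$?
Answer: $- \frac{5876565}{88} \approx -66779.0$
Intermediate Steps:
$l = 6$
$D{\left(Z,b \right)} = \frac{-2 + b}{Z + b}$
$r{\left(c \right)} = \frac{3 c^{2}}{88}$ ($r{\left(c \right)} = \frac{\frac{-2 + 5}{6 + 5} c^{2}}{8} = \frac{\frac{1}{11} \cdot 3 c^{2}}{8} = \frac{\frac{3}{11} c^{2}}{8} = \frac{3 c^{2}}{88}$)
$N{\left(Y,V \right)} = V + Y$
$N{\left(3,r{\left(-5 \right)} \right)} \left(-17335\right) = \left(\frac{3 \left(-5\right)^{2}}{88} + 3\right) \left(-17335\right) = \left(\frac{3}{88} \cdot 25 + 3\right) \left(-17335\right) = \left(\frac{75}{88} + 3\right) \left(-17335\right) = \frac{339}{88} \left(-17335\right) = - \frac{5876565}{88}$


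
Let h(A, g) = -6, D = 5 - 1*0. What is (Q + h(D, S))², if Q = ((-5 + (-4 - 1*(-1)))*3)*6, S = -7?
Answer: 22500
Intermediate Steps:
D = 5 (D = 5 + 0 = 5)
Q = -144 (Q = ((-5 + (-4 + 1))*3)*6 = ((-5 - 3)*3)*6 = -8*3*6 = -24*6 = -144)
(Q + h(D, S))² = (-144 - 6)² = (-150)² = 22500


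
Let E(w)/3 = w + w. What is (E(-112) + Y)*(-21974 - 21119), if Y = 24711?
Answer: -1035912627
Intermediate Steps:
E(w) = 6*w (E(w) = 3*(w + w) = 3*(2*w) = 6*w)
(E(-112) + Y)*(-21974 - 21119) = (6*(-112) + 24711)*(-21974 - 21119) = (-672 + 24711)*(-43093) = 24039*(-43093) = -1035912627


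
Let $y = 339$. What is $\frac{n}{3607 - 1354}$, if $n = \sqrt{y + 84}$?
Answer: $\frac{\sqrt{47}}{751} \approx 0.0091287$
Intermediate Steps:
$n = 3 \sqrt{47}$ ($n = \sqrt{339 + 84} = \sqrt{423} = 3 \sqrt{47} \approx 20.567$)
$\frac{n}{3607 - 1354} = \frac{3 \sqrt{47}}{3607 - 1354} = \frac{3 \sqrt{47}}{2253} = \frac{\sqrt{47}}{751}$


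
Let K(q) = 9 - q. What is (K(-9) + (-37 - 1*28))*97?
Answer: -4559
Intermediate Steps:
(K(-9) + (-37 - 1*28))*97 = ((9 - 1*(-9)) + (-37 - 1*28))*97 = ((9 + 9) + (-37 - 28))*97 = (18 - 65)*97 = -47*97 = -4559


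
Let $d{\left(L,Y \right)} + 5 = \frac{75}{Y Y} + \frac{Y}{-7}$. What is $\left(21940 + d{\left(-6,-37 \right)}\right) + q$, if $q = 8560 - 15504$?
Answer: $\frac{143709931}{9583} \approx 14996.0$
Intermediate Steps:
$d{\left(L,Y \right)} = -5 + \frac{75}{Y^{2}} - \frac{Y}{7}$ ($d{\left(L,Y \right)} = -5 + \left(\frac{75}{Y Y} + \frac{Y}{-7}\right) = -5 + \left(\frac{75}{Y^{2}} + Y \left(- \frac{1}{7}\right)\right) = -5 - \left(- \frac{75}{Y^{2}} + \frac{Y}{7}\right) = -5 + \frac{75}{Y^{2}} - \frac{Y}{7}$)
$q = -6944$
$\left(21940 + d{\left(-6,-37 \right)}\right) + q = \left(21940 - \left(- \frac{2}{7} - \frac{75}{1369}\right)\right) - 6944 = \left(21940 + \left(-5 + 75 \cdot \frac{1}{1369} + \frac{37}{7}\right)\right) - 6944 = \left(21940 + \left(-5 + \frac{75}{1369} + \frac{37}{7}\right)\right) - 6944 = \left(21940 + \frac{3263}{9583}\right) - 6944 = \frac{210254283}{9583} - 6944 = \frac{143709931}{9583}$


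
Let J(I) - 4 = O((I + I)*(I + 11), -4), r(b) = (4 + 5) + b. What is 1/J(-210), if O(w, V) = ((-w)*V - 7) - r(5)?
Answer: 1/334303 ≈ 2.9913e-6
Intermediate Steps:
r(b) = 9 + b
O(w, V) = -21 - V*w (O(w, V) = ((-w)*V - 7) - (9 + 5) = (-V*w - 7) - 1*14 = (-7 - V*w) - 14 = -21 - V*w)
J(I) = -17 + 8*I*(11 + I) (J(I) = 4 + (-21 - 1*(-4)*(I + I)*(I + 11)) = 4 + (-21 - 1*(-4)*(2*I)*(11 + I)) = 4 + (-21 - 1*(-4)*2*I*(11 + I)) = 4 + (-21 + 8*I*(11 + I)) = -17 + 8*I*(11 + I))
1/J(-210) = 1/(-17 + 8*(-210)*(11 - 210)) = 1/(-17 + 8*(-210)*(-199)) = 1/(-17 + 334320) = 1/334303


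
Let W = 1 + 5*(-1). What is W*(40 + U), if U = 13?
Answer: -212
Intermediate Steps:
W = -4 (W = 1 - 5 = -4)
W*(40 + U) = -4*(40 + 13) = -4*53 = -212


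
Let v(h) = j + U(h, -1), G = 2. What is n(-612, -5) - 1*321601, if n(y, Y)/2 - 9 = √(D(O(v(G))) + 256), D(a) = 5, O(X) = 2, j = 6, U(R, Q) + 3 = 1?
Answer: -321583 + 6*√29 ≈ -3.2155e+5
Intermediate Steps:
U(R, Q) = -2 (U(R, Q) = -3 + 1 = -2)
v(h) = 4 (v(h) = 6 - 2 = 4)
n(y, Y) = 18 + 6*√29 (n(y, Y) = 18 + 2*√(5 + 256) = 18 + 2*√261 = 18 + 2*(3*√29) = 18 + 6*√29)
n(-612, -5) - 1*321601 = (18 + 6*√29) - 1*321601 = (18 + 6*√29) - 321601 = -321583 + 6*√29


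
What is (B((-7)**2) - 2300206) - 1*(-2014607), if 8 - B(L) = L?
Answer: -285640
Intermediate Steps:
B(L) = 8 - L
(B((-7)**2) - 2300206) - 1*(-2014607) = ((8 - 1*(-7)**2) - 2300206) - 1*(-2014607) = ((8 - 1*49) - 2300206) + 2014607 = ((8 - 49) - 2300206) + 2014607 = (-41 - 2300206) + 2014607 = -2300247 + 2014607 = -285640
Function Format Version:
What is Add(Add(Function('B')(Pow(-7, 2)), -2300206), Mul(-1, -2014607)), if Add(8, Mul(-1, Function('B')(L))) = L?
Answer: -285640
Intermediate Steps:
Function('B')(L) = Add(8, Mul(-1, L))
Add(Add(Function('B')(Pow(-7, 2)), -2300206), Mul(-1, -2014607)) = Add(Add(Add(8, Mul(-1, Pow(-7, 2))), -2300206), Mul(-1, -2014607)) = Add(Add(Add(8, Mul(-1, 49)), -2300206), 2014607) = Add(Add(Add(8, -49), -2300206), 2014607) = Add(Add(-41, -2300206), 2014607) = Add(-2300247, 2014607) = -285640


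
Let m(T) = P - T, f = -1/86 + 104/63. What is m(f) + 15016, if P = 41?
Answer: 81569945/5418 ≈ 15055.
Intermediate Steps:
f = 8881/5418 (f = -1*1/86 + 104*(1/63) = -1/86 + 104/63 = 8881/5418 ≈ 1.6392)
m(T) = 41 - T
m(f) + 15016 = (41 - 1*8881/5418) + 15016 = (41 - 8881/5418) + 15016 = 213257/5418 + 15016 = 81569945/5418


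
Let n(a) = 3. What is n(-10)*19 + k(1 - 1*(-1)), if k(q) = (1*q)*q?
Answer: 61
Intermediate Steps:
k(q) = q² (k(q) = q*q = q²)
n(-10)*19 + k(1 - 1*(-1)) = 3*19 + (1 - 1*(-1))² = 57 + (1 + 1)² = 57 + 2² = 57 + 4 = 61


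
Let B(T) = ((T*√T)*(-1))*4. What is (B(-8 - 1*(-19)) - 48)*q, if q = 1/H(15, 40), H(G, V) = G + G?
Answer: -8/5 - 22*√11/15 ≈ -6.4644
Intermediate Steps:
H(G, V) = 2*G
B(T) = -4*T^(3/2) (B(T) = (T^(3/2)*(-1))*4 = -T^(3/2)*4 = -4*T^(3/2))
q = 1/30 (q = 1/(2*15) = 1/30 ≈ 0.033333)
(B(-8 - 1*(-19)) - 48)*q = (-4*(-8 - 1*(-19))^(3/2) - 48)*(1/30) = (-4*(-8 + 19)^(3/2) - 48)*(1/30) = (-44*√11 - 48)*(1/30) = (-48 - 44*√11)*(1/30) = -8/5 - 22*√11/15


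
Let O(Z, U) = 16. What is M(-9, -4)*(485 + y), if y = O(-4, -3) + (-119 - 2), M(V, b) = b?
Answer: -1520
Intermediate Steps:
y = -105 (y = 16 + (-119 - 2) = 16 - 121 = -105)
M(-9, -4)*(485 + y) = -4*(485 - 105) = -4*380 = -1520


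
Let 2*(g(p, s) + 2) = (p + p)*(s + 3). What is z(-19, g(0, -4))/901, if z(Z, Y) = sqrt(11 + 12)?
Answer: sqrt(23)/901 ≈ 0.0053228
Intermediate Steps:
g(p, s) = -2 + p*(3 + s) (g(p, s) = -2 + ((p + p)*(s + 3))/2 = -2 + ((2*p)*(3 + s))/2 = -2 + (2*p*(3 + s))/2 = -2 + p*(3 + s))
z(Z, Y) = sqrt(23)
z(-19, g(0, -4))/901 = sqrt(23)/901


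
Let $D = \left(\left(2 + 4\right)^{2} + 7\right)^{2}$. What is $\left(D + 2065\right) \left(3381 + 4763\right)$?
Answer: $31875616$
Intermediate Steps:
$D = 1849$ ($D = \left(6^{2} + 7\right)^{2} = \left(36 + 7\right)^{2} = 43^{2} = 1849$)
$\left(D + 2065\right) \left(3381 + 4763\right) = \left(1849 + 2065\right) \left(3381 + 4763\right) = 3914 \cdot 8144 = 31875616$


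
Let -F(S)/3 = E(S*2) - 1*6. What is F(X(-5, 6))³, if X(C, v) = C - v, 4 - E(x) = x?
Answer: -216000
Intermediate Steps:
E(x) = 4 - x
F(S) = 6 + 6*S (F(S) = -3*((4 - S*2) - 1*6) = -3*((4 - 2*S) - 6) = -3*(-2 - 2*S) = 6 + 6*S)
F(X(-5, 6))³ = (6 + 6*(-5 - 1*6))³ = (6 + 6*(-5 - 6))³ = (6 + 6*(-11))³ = (6 - 66)³ = (-60)³ = -216000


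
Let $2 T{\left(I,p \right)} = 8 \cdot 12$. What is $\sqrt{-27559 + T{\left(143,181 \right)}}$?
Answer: $i \sqrt{27511} \approx 165.86 i$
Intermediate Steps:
$T{\left(I,p \right)} = 48$ ($T{\left(I,p \right)} = \frac{8 \cdot 12}{2} = \frac{1}{2} \cdot 96 = 48$)
$\sqrt{-27559 + T{\left(143,181 \right)}} = \sqrt{-27559 + 48} = \sqrt{-27511} = i \sqrt{27511}$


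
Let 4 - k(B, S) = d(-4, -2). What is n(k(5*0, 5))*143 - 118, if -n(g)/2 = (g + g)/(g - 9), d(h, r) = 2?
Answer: 318/7 ≈ 45.429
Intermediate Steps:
k(B, S) = 2 (k(B, S) = 4 - 1*2 = 4 - 2 = 2)
n(g) = -4*g/(-9 + g) (n(g) = -2*(g + g)/(g - 9) = -2*2*g/(-9 + g) = -4*g/(-9 + g))
n(k(5*0, 5))*143 - 118 = -4*2/(-9 + 2)*143 - 118 = -4*2/(-7)*143 - 118 = -4*2*(-⅐)*143 - 118 = (8/7)*143 - 118 = 1144/7 - 118 = 318/7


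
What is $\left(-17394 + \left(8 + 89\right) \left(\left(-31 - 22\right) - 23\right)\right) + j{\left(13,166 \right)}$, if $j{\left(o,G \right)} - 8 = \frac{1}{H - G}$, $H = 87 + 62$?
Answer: $- \frac{420887}{17} \approx -24758.0$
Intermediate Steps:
$H = 149$
$j{\left(o,G \right)} = 8 + \frac{1}{149 - G}$
$\left(-17394 + \left(8 + 89\right) \left(\left(-31 - 22\right) - 23\right)\right) + j{\left(13,166 \right)} = \left(-17394 + \left(8 + 89\right) \left(\left(-31 - 22\right) - 23\right)\right) + \frac{-1193 + 8 \cdot 166}{-149 + 166} = \left(-17394 + 97 \left(-53 - 23\right)\right) + \frac{-1193 + 1328}{17} = \left(-17394 + 97 \left(-76\right)\right) + \frac{1}{17} \cdot 135 = \left(-17394 - 7372\right) + \frac{135}{17} = -24766 + \frac{135}{17} = - \frac{420887}{17}$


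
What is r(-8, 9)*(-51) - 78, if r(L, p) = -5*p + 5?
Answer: 1962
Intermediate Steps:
r(L, p) = 5 - 5*p
r(-8, 9)*(-51) - 78 = (5 - 5*9)*(-51) - 78 = (5 - 45)*(-51) - 78 = -40*(-51) - 78 = 2040 - 78 = 1962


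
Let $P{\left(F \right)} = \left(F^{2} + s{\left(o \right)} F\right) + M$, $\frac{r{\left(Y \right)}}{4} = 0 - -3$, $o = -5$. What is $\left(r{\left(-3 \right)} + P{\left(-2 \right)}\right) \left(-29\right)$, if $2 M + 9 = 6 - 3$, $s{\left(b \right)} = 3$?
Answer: $-203$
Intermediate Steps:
$M = -3$ ($M = - \frac{9}{2} + \frac{6 - 3}{2} = - \frac{9}{2} + \frac{1}{2} \cdot 3 = - \frac{9}{2} + \frac{3}{2} = -3$)
$r{\left(Y \right)} = 12$ ($r{\left(Y \right)} = 4 \left(0 - -3\right) = 4 \left(0 + 3\right) = 4 \cdot 3 = 12$)
$P{\left(F \right)} = -3 + F^{2} + 3 F$ ($P{\left(F \right)} = \left(F^{2} + 3 F\right) - 3 = -3 + F^{2} + 3 F$)
$\left(r{\left(-3 \right)} + P{\left(-2 \right)}\right) \left(-29\right) = \left(12 + \left(-3 + \left(-2\right)^{2} + 3 \left(-2\right)\right)\right) \left(-29\right) = \left(12 - 5\right) \left(-29\right) = 7 \left(-29\right) = -203$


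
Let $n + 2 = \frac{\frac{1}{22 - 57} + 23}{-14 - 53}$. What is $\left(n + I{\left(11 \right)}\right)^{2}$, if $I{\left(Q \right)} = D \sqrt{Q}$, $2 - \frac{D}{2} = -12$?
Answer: $\frac{10571124}{1225} - \frac{656 \sqrt{11}}{5} \approx 8194.3$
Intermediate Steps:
$D = 28$ ($D = 4 - -24 = 4 + 24 = 28$)
$I{\left(Q \right)} = 28 \sqrt{Q}$
$n = - \frac{82}{35}$ ($n = -2 + \frac{\frac{1}{22 - 57} + 23}{-14 - 53} = -2 + \frac{\frac{1}{-35} + 23}{-67} = -2 + \left(- \frac{1}{35} + 23\right) \left(- \frac{1}{67}\right) = -2 + \frac{804}{35} \left(- \frac{1}{67}\right) = -2 - \frac{12}{35} = - \frac{82}{35} \approx -2.3429$)
$\left(n + I{\left(11 \right)}\right)^{2} = \left(- \frac{82}{35} + 28 \sqrt{11}\right)^{2}$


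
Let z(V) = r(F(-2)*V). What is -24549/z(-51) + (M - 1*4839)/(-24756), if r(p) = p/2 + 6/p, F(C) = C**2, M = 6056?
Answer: 20658769723/85878564 ≈ 240.56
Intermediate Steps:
r(p) = p/2 + 6/p (r(p) = p*(1/2) + 6/p = p/2 + 6/p)
z(V) = 2*V + 3/(2*V) (z(V) = ((-2)**2*V)/2 + 6/(((-2)**2*V)) = (4*V)/2 + 6/((4*V)) = 2*V + 6*(1/(4*V)) = 2*V + 3/(2*V))
-24549/z(-51) + (M - 1*4839)/(-24756) = -24549/(2*(-51) + (3/2)/(-51)) + (6056 - 1*4839)/(-24756) = -24549/(-102 + (3/2)*(-1/51)) + (6056 - 4839)*(-1/24756) = -24549/(-102 - 1/34) + 1217*(-1/24756) = -24549/(-3469/34) - 1217/24756 = -24549*(-34/3469) - 1217/24756 = 834666/3469 - 1217/24756 = 20658769723/85878564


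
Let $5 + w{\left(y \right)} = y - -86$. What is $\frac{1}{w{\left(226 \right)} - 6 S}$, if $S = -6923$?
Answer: $\frac{1}{41845} \approx 2.3898 \cdot 10^{-5}$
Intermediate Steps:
$w{\left(y \right)} = 81 + y$ ($w{\left(y \right)} = -5 + \left(y - -86\right) = -5 + \left(y + 86\right) = -5 + \left(86 + y\right) = 81 + y$)
$\frac{1}{w{\left(226 \right)} - 6 S} = \frac{1}{\left(81 + 226\right) - -41538} = \frac{1}{307 + 41538} = \frac{1}{41845}$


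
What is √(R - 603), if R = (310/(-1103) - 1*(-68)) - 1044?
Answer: I*√1921367541/1103 ≈ 39.74*I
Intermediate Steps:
R = -1076838/1103 (R = (310*(-1/1103) + 68) - 1044 = (-310/1103 + 68) - 1044 = 74694/1103 - 1044 = -1076838/1103 ≈ -976.28)
√(R - 603) = √(-1076838/1103 - 603) = √(-1741947/1103) = I*√1921367541/1103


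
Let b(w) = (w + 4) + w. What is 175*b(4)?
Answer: 2100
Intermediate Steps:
b(w) = 4 + 2*w (b(w) = (4 + w) + w = 4 + 2*w)
175*b(4) = 175*(4 + 2*4) = 175*(4 + 8) = 175*12 = 2100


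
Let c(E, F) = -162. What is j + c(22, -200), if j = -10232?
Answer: -10394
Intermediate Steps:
j + c(22, -200) = -10232 - 162 = -10394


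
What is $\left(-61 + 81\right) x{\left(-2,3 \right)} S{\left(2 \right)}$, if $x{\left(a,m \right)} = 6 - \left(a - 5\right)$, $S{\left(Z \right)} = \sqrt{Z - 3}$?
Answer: $260 i \approx 260.0 i$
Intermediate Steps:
$S{\left(Z \right)} = \sqrt{-3 + Z}$
$x{\left(a,m \right)} = 11 - a$ ($x{\left(a,m \right)} = 6 - \left(-5 + a\right) = 11 - a$)
$\left(-61 + 81\right) x{\left(-2,3 \right)} S{\left(2 \right)} = \left(-61 + 81\right) \left(11 - -2\right) \sqrt{-3 + 2} = 20 \left(11 + 2\right) \sqrt{-1} = 20 \cdot 13 i = 260 i$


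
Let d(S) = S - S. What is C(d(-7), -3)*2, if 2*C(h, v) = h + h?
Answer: 0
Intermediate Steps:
d(S) = 0
C(h, v) = h (C(h, v) = (h + h)/2 = (2*h)/2 = h)
C(d(-7), -3)*2 = 0*2 = 0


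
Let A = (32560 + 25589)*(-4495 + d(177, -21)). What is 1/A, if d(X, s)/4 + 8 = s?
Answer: -1/268125039 ≈ -3.7296e-9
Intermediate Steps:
d(X, s) = -32 + 4*s
A = -268125039 (A = (32560 + 25589)*(-4495 + (-32 + 4*(-21))) = 58149*(-4495 + (-32 - 84)) = 58149*(-4495 - 116) = 58149*(-4611) = -268125039)
1/A = 1/(-268125039) = -1/268125039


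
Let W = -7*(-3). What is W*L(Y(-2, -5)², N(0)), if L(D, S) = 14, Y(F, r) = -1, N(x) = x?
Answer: 294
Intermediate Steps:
W = 21
W*L(Y(-2, -5)², N(0)) = 21*14 = 294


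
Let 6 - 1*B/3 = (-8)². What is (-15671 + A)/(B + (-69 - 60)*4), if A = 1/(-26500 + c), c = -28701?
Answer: 144175812/6348115 ≈ 22.712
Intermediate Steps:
A = -1/55201 (A = 1/(-26500 - 28701) = 1/(-55201) = -1/55201 ≈ -1.8116e-5)
B = -174 (B = 18 - 3*(-8)² = 18 - 3*64 = 18 - 192 = -174)
(-15671 + A)/(B + (-69 - 60)*4) = (-15671 - 1/55201)/(-174 + (-69 - 60)*4) = -865054872/(55201*(-174 - 129*4)) = -865054872/(55201*(-174 - 516)) = -865054872/55201/(-690) = -865054872/55201*(-1/690) = 144175812/6348115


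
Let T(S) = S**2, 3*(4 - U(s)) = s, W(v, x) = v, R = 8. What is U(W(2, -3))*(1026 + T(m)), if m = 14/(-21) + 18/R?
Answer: 740525/216 ≈ 3428.4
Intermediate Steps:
U(s) = 4 - s/3
m = 19/12 (m = 14/(-21) + 18/8 = 14*(-1/21) + 18*(1/8) = -2/3 + 9/4 = 19/12 ≈ 1.5833)
U(W(2, -3))*(1026 + T(m)) = (4 - 1/3*2)*(1026 + (19/12)**2) = (4 - 2/3)*(1026 + 361/144) = (10/3)*(148105/144) = 740525/216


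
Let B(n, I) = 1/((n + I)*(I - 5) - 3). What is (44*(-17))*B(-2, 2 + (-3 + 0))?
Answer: -748/15 ≈ -49.867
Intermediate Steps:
B(n, I) = 1/(-3 + (-5 + I)*(I + n)) (B(n, I) = 1/((I + n)*(-5 + I) - 3) = 1/((-5 + I)*(I + n) - 3) = 1/(-3 + (-5 + I)*(I + n)))
(44*(-17))*B(-2, 2 + (-3 + 0)) = (44*(-17))/(-3 + (2 + (-3 + 0))² - 5*(2 + (-3 + 0)) - 5*(-2) + (2 + (-3 + 0))*(-2)) = -748/(-3 + (2 - 3)² - 5*(2 - 3) + 10 + (2 - 3)*(-2)) = -748/(-3 + (-1)² - 5*(-1) + 10 - 1*(-2)) = -748/(-3 + 1 + 5 + 10 + 2) = -748/15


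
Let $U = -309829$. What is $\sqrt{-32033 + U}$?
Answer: $i \sqrt{341862} \approx 584.69 i$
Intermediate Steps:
$\sqrt{-32033 + U} = \sqrt{-32033 - 309829} = \sqrt{-341862} = i \sqrt{341862}$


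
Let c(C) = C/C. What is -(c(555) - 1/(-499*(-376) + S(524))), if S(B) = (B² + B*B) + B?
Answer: -737299/737300 ≈ -1.0000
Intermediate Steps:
S(B) = B + 2*B² (S(B) = (B² + B²) + B = 2*B² + B = B + 2*B²)
c(C) = 1
-(c(555) - 1/(-499*(-376) + S(524))) = -(1 - 1/(-499*(-376) + 524*(1 + 2*524))) = -(1 - 1/(187624 + 524*(1 + 1048))) = -(1 - 1/(187624 + 524*1049)) = -(1 - 1/(187624 + 549676)) = -(1 - 1/737300) = -1*737299/737300 = -737299/737300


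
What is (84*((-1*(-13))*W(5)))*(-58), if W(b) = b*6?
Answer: -1900080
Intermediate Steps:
W(b) = 6*b
(84*((-1*(-13))*W(5)))*(-58) = (84*((-1*(-13))*(6*5)))*(-58) = (84*(13*30))*(-58) = (84*390)*(-58) = 32760*(-58) = -1900080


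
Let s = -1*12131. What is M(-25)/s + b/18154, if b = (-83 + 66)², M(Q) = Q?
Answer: 3959709/220226174 ≈ 0.017980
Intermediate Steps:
s = -12131
b = 289 (b = (-17)² = 289)
M(-25)/s + b/18154 = -25/(-12131) + 289/18154 = -25*(-1/12131) + 289*(1/18154) = 25/12131 + 289/18154 = 3959709/220226174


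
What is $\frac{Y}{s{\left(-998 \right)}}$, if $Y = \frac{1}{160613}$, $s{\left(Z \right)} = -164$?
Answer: $- \frac{1}{26340532} \approx -3.7964 \cdot 10^{-8}$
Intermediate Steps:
$Y = \frac{1}{160613} \approx 6.2261 \cdot 10^{-6}$
$\frac{Y}{s{\left(-998 \right)}} = \frac{1}{160613 \left(-164\right)} = \frac{1}{160613} \left(- \frac{1}{164}\right) = - \frac{1}{26340532}$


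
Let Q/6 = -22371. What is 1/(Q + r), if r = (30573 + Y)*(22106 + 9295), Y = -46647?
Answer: -1/504873900 ≈ -1.9807e-9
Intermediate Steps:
Q = -134226 (Q = 6*(-22371) = -134226)
r = -504739674 (r = (30573 - 46647)*(22106 + 9295) = -16074*31401 = -504739674)
1/(Q + r) = 1/(-134226 - 504739674) = 1/(-504873900) = -1/504873900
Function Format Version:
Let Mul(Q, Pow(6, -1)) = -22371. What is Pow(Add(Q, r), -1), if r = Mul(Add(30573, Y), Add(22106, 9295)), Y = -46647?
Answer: Rational(-1, 504873900) ≈ -1.9807e-9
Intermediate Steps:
Q = -134226 (Q = Mul(6, -22371) = -134226)
r = -504739674 (r = Mul(Add(30573, -46647), Add(22106, 9295)) = Mul(-16074, 31401) = -504739674)
Pow(Add(Q, r), -1) = Pow(Add(-134226, -504739674), -1) = Pow(-504873900, -1) = Rational(-1, 504873900)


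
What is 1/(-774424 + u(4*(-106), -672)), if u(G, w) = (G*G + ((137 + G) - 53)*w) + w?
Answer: -1/366840 ≈ -2.7260e-6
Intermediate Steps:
u(G, w) = w + G**2 + w*(84 + G) (u(G, w) = (G**2 + (84 + G)*w) + w = (G**2 + w*(84 + G)) + w = w + G**2 + w*(84 + G))
1/(-774424 + u(4*(-106), -672)) = 1/(-774424 + ((4*(-106))**2 + 85*(-672) + (4*(-106))*(-672))) = 1/(-774424 + ((-424)**2 - 57120 - 424*(-672))) = 1/(-774424 + (179776 - 57120 + 284928)) = 1/(-774424 + 407584) = 1/(-366840) = -1/366840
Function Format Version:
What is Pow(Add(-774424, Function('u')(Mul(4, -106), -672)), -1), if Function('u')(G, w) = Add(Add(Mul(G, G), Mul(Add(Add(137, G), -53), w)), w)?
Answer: Rational(-1, 366840) ≈ -2.7260e-6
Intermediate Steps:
Function('u')(G, w) = Add(w, Pow(G, 2), Mul(w, Add(84, G))) (Function('u')(G, w) = Add(Add(Pow(G, 2), Mul(Add(84, G), w)), w) = Add(Add(Pow(G, 2), Mul(w, Add(84, G))), w) = Add(w, Pow(G, 2), Mul(w, Add(84, G))))
Pow(Add(-774424, Function('u')(Mul(4, -106), -672)), -1) = Pow(Add(-774424, Add(Pow(Mul(4, -106), 2), Mul(85, -672), Mul(Mul(4, -106), -672))), -1) = Pow(Add(-774424, Add(Pow(-424, 2), -57120, Mul(-424, -672))), -1) = Pow(Add(-774424, Add(179776, -57120, 284928)), -1) = Pow(Add(-774424, 407584), -1) = Pow(-366840, -1) = Rational(-1, 366840)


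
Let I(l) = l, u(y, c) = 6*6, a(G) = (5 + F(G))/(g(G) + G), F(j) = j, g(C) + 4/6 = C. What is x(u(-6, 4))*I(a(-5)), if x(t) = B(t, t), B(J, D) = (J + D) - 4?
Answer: 0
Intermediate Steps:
g(C) = -⅔ + C
B(J, D) = -4 + D + J (B(J, D) = (D + J) - 4 = -4 + D + J)
a(G) = (5 + G)/(-⅔ + 2*G) (a(G) = (5 + G)/((-⅔ + G) + G) = (5 + G)/(-⅔ + 2*G))
u(y, c) = 36
x(t) = -4 + 2*t (x(t) = -4 + t + t = -4 + 2*t)
x(u(-6, 4))*I(a(-5)) = (-4 + 2*36)*(3*(5 - 5)/(2*(-1 + 3*(-5)))) = (-4 + 72)*((3/2)*0/(-1 - 15)) = 68*((3/2)*0/(-16)) = 68*((3/2)*(-1/16)*0) = 68*0 = 0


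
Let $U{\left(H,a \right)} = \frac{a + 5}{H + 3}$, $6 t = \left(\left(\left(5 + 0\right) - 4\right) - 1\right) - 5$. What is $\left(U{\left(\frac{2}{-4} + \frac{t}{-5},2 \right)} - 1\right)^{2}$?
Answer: $\frac{169}{64} \approx 2.6406$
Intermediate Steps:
$t = - \frac{5}{6}$ ($t = \frac{\left(\left(\left(5 + 0\right) - 4\right) - 1\right) - 5}{6} = \frac{\left(\left(5 - 4\right) - 1\right) - 5}{6} = \frac{\left(1 - 1\right) - 5}{6} = \frac{0 - 5}{6} = \frac{1}{6} \left(-5\right) = - \frac{5}{6} \approx -0.83333$)
$U{\left(H,a \right)} = \frac{5 + a}{3 + H}$
$\left(U{\left(\frac{2}{-4} + \frac{t}{-5},2 \right)} - 1\right)^{2} = \left(\frac{5 + 2}{3 + \left(\frac{2}{-4} - \frac{5}{6 \left(-5\right)}\right)} - 1\right)^{2} = \left(\frac{1}{3 + \left(2 \left(- \frac{1}{4}\right) - - \frac{1}{6}\right)} 7 - 1\right)^{2} = \left(\frac{1}{3 + \left(- \frac{1}{2} + \frac{1}{6}\right)} 7 - 1\right)^{2} = \left(\frac{1}{3 - \frac{1}{3}} \cdot 7 - 1\right)^{2} = \left(\frac{1}{\frac{8}{3}} \cdot 7 - 1\right)^{2} = \left(\frac{3}{8} \cdot 7 - 1\right)^{2} = \left(\frac{21}{8} - 1\right)^{2} = \left(\frac{13}{8}\right)^{2} = \frac{169}{64}$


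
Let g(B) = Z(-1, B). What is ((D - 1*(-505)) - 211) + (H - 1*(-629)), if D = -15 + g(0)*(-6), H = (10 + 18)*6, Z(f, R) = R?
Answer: 1076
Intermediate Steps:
g(B) = B
H = 168 (H = 28*6 = 168)
D = -15 (D = -15 + 0*(-6) = -15 + 0 = -15)
((D - 1*(-505)) - 211) + (H - 1*(-629)) = ((-15 - 1*(-505)) - 211) + (168 - 1*(-629)) = ((-15 + 505) - 211) + (168 + 629) = (490 - 211) + 797 = 279 + 797 = 1076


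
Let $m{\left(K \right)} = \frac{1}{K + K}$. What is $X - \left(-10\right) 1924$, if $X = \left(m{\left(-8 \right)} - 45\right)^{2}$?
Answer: $\frac{5445281}{256} \approx 21271.0$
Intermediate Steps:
$m{\left(K \right)} = \frac{1}{2 K}$
$X = \frac{519841}{256}$ ($X = \left(\frac{1}{2 \left(-8\right)} - 45\right)^{2} = \left(\frac{1}{2} \left(- \frac{1}{8}\right) - 45\right)^{2} = \left(- \frac{1}{16} - 45\right)^{2} = \left(- \frac{721}{16}\right)^{2} = \frac{519841}{256} \approx 2030.6$)
$X - \left(-10\right) 1924 = \frac{519841}{256} - \left(-10\right) 1924 = \frac{519841}{256} - -19240 = \frac{519841}{256} + 19240 = \frac{5445281}{256}$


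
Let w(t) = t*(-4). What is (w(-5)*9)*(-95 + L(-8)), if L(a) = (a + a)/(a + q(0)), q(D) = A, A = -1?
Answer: -16780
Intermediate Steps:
q(D) = -1
w(t) = -4*t
L(a) = 2*a/(-1 + a) (L(a) = (a + a)/(a - 1) = (2*a)/(-1 + a) = 2*a/(-1 + a))
(w(-5)*9)*(-95 + L(-8)) = (-4*(-5)*9)*(-95 + 2*(-8)/(-1 - 8)) = (20*9)*(-95 + 2*(-8)/(-9)) = 180*(-95 + 2*(-8)*(-⅑)) = 180*(-95 + 16/9) = 180*(-839/9) = -16780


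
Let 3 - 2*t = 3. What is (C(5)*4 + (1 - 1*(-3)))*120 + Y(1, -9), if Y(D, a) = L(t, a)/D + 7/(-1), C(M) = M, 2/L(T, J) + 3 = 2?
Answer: 2871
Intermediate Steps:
t = 0 (t = 3/2 - ½*3 = 3/2 - 3/2 = 0)
L(T, J) = -2 (L(T, J) = 2/(-3 + 2) = 2/(-1) = 2*(-1) = -2)
Y(D, a) = -7 - 2/D (Y(D, a) = -2/D + 7/(-1) = -2/D + 7*(-1) = -2/D - 7 = -7 - 2/D)
(C(5)*4 + (1 - 1*(-3)))*120 + Y(1, -9) = (5*4 + (1 - 1*(-3)))*120 + (-7 - 2/1) = (20 + (1 + 3))*120 + (-7 - 2*1) = (20 + 4)*120 + (-7 - 2) = 24*120 - 9 = 2880 - 9 = 2871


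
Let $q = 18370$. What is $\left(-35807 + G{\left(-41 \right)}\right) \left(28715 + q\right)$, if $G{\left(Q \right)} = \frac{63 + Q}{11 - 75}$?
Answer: $- \frac{53951640975}{32} \approx -1.686 \cdot 10^{9}$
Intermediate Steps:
$G{\left(Q \right)} = - \frac{63}{64} - \frac{Q}{64}$ ($G{\left(Q \right)} = \frac{63 + Q}{-64} = \left(63 + Q\right) \left(- \frac{1}{64}\right) = - \frac{63}{64} - \frac{Q}{64}$)
$\left(-35807 + G{\left(-41 \right)}\right) \left(28715 + q\right) = \left(-35807 - \frac{11}{32}\right) \left(28715 + 18370\right) = \left(-35807 + \left(- \frac{63}{64} + \frac{41}{64}\right)\right) 47085 = \left(-35807 - \frac{11}{32}\right) 47085 = \left(- \frac{1145835}{32}\right) 47085 = - \frac{53951640975}{32}$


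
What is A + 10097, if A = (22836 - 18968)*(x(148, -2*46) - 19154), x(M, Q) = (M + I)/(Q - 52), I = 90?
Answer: -1333511423/18 ≈ -7.4084e+7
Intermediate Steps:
x(M, Q) = (90 + M)/(-52 + Q) (x(M, Q) = (M + 90)/(Q - 52) = (90 + M)/(-52 + Q))
A = -1333693169/18 (A = (22836 - 18968)*((90 + 148)/(-52 - 2*46) - 19154) = 3868*(238/(-52 - 92) - 19154) = 3868*(238/(-144) - 19154) = 3868*(-1/144*238 - 19154) = 3868*(-119/72 - 19154) = 3868*(-1379207/72) = -1333693169/18 ≈ -7.4094e+7)
A + 10097 = -1333693169/18 + 10097 = -1333511423/18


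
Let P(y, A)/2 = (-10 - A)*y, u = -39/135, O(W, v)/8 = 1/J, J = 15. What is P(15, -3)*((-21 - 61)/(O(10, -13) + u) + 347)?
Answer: -26670/11 ≈ -2424.5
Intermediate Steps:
O(W, v) = 8/15
u = -13/45 (u = -39*1/135 = -13/45 ≈ -0.28889)
P(y, A) = 2*y*(-10 - A) (P(y, A) = 2*((-10 - A)*y) = 2*(y*(-10 - A)) = 2*y*(-10 - A))
P(15, -3)*((-21 - 61)/(O(10, -13) + u) + 347) = (-2*15*(10 - 3))*((-21 - 61)/(8/15 - 13/45) + 347) = (-2*15*7)*(-82/11/45 + 347) = -210*(-82*45/11 + 347) = -210*(-3690/11 + 347) = -210*127/11 = -26670/11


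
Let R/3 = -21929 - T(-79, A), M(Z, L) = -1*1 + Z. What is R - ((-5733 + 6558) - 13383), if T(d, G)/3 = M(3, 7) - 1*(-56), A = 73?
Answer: -53751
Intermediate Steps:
M(Z, L) = -1 + Z
T(d, G) = 174 (T(d, G) = 3*((-1 + 3) - 1*(-56)) = 3*(2 + 56) = 3*58 = 174)
R = -66309 (R = 3*(-21929 - 1*174) = 3*(-21929 - 174) = 3*(-22103) = -66309)
R - ((-5733 + 6558) - 13383) = -66309 - ((-5733 + 6558) - 13383) = -66309 - (825 - 13383) = -66309 - 1*(-12558) = -66309 + 12558 = -53751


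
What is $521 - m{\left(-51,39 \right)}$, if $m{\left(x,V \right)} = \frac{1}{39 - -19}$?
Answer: $\frac{30217}{58} \approx 520.98$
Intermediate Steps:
$m{\left(x,V \right)} = \frac{1}{58}$ ($m{\left(x,V \right)} = \frac{1}{39 + 19} = \frac{1}{58}$)
$521 - m{\left(-51,39 \right)} = 521 - \frac{1}{58} = \frac{30217}{58}$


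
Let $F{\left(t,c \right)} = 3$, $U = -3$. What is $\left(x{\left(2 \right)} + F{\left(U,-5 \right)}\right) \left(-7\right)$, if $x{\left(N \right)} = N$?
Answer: $-35$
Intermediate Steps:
$\left(x{\left(2 \right)} + F{\left(U,-5 \right)}\right) \left(-7\right) = \left(2 + 3\right) \left(-7\right) = 5 \left(-7\right) = -35$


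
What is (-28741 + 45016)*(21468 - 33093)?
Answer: -189196875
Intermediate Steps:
(-28741 + 45016)*(21468 - 33093) = 16275*(-11625) = -189196875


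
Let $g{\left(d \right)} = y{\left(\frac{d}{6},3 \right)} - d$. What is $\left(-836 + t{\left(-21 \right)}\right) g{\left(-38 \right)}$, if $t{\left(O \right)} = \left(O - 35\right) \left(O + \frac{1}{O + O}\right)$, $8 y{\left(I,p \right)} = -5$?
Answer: $\frac{38272}{3} \approx 12757.0$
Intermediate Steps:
$y{\left(I,p \right)} = - \frac{5}{8}$ ($y{\left(I,p \right)} = \frac{1}{8} \left(-5\right) = - \frac{5}{8}$)
$g{\left(d \right)} = - \frac{5}{8} - d$
$t{\left(O \right)} = \left(-35 + O\right) \left(O + \frac{1}{2 O}\right)$
$\left(-836 + t{\left(-21 \right)}\right) g{\left(-38 \right)} = \left(-836 + \left(\frac{1}{2} + \left(-21\right)^{2} - -735 - \frac{35}{2 \left(-21\right)}\right)\right) \left(- \frac{5}{8} - -38\right) = \left(-836 + \left(\frac{1}{2} + 441 + 735 - - \frac{5}{6}\right)\right) \left(- \frac{5}{8} + 38\right) = \left(-836 + \left(\frac{1}{2} + 441 + 735 + \frac{5}{6}\right)\right) \frac{299}{8} = \left(-836 + \frac{3532}{3}\right) \frac{299}{8} = \frac{1024}{3} \cdot \frac{299}{8} = \frac{38272}{3}$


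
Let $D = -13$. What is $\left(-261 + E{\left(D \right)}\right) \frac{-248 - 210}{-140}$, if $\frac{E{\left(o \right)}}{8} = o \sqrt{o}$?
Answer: $- \frac{59769}{70} - \frac{11908 i \sqrt{13}}{35} \approx -853.84 - 1226.7 i$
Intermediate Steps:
$E{\left(o \right)} = 8 o^{\frac{3}{2}}$ ($E{\left(o \right)} = 8 o \sqrt{o} = 8 o^{\frac{3}{2}}$)
$\left(-261 + E{\left(D \right)}\right) \frac{-248 - 210}{-140} = \left(-261 + 8 \left(-13\right)^{\frac{3}{2}}\right) \frac{-248 - 210}{-140} = \left(-261 + 8 \left(- 13 i \sqrt{13}\right)\right) \left(\left(-458\right) \left(- \frac{1}{140}\right)\right) = \left(-261 - 104 i \sqrt{13}\right) \frac{229}{70} = - \frac{59769}{70} - \frac{11908 i \sqrt{13}}{35}$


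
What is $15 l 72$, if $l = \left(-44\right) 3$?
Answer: $-142560$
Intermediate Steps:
$l = -132$
$15 l 72 = 15 \left(-132\right) 72 = \left(-1980\right) 72 = -142560$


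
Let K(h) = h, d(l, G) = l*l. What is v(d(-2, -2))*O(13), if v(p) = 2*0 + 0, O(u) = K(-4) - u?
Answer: 0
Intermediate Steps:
d(l, G) = l²
O(u) = -4 - u
v(p) = 0 (v(p) = 0 + 0 = 0)
v(d(-2, -2))*O(13) = 0*(-4 - 1*13) = 0*(-4 - 13) = 0*(-17) = 0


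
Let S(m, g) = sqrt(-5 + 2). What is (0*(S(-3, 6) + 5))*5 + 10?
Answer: 10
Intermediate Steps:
S(m, g) = I*sqrt(3) (S(m, g) = sqrt(-3) = I*sqrt(3))
(0*(S(-3, 6) + 5))*5 + 10 = (0*(I*sqrt(3) + 5))*5 + 10 = (0*(5 + I*sqrt(3)))*5 + 10 = 0*5 + 10 = 0 + 10 = 10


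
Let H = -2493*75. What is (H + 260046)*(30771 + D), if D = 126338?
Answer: 11480111739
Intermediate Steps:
H = -186975
(H + 260046)*(30771 + D) = (-186975 + 260046)*(30771 + 126338) = 73071*157109 = 11480111739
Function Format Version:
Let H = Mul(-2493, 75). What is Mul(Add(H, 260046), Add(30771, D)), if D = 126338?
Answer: 11480111739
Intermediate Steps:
H = -186975
Mul(Add(H, 260046), Add(30771, D)) = Mul(Add(-186975, 260046), Add(30771, 126338)) = Mul(73071, 157109) = 11480111739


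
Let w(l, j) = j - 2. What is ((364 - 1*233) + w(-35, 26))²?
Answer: 24025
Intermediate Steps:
w(l, j) = -2 + j
((364 - 1*233) + w(-35, 26))² = ((364 - 1*233) + (-2 + 26))² = ((364 - 233) + 24)² = (131 + 24)² = 155² = 24025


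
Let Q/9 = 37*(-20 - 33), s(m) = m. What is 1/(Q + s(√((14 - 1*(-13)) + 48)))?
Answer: -5883/103829042 - 5*√3/311487126 ≈ -5.6688e-5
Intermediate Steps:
Q = -17649 (Q = 9*(37*(-20 - 33)) = 9*(37*(-53)) = 9*(-1961) = -17649)
1/(Q + s(√((14 - 1*(-13)) + 48))) = 1/(-17649 + √((14 - 1*(-13)) + 48)) = 1/(-17649 + √((14 + 13) + 48)) = 1/(-17649 + √(27 + 48)) = 1/(-17649 + √75) = 1/(-17649 + 5*√3)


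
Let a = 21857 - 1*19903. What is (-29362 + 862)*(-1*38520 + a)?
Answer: 1042131000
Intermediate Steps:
a = 1954 (a = 21857 - 19903 = 1954)
(-29362 + 862)*(-1*38520 + a) = (-29362 + 862)*(-1*38520 + 1954) = -28500*(-38520 + 1954) = -28500*(-36566) = 1042131000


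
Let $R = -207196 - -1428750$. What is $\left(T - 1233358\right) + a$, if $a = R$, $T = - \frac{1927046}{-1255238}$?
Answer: $- \frac{7407451153}{627619} \approx -11802.0$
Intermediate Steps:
$T = \frac{963523}{627619}$ ($T = \left(-1927046\right) \left(- \frac{1}{1255238}\right) = \frac{963523}{627619} \approx 1.5352$)
$R = 1221554$ ($R = -207196 + 1428750 = 1221554$)
$a = 1221554$
$\left(T - 1233358\right) + a = \left(\frac{963523}{627619} - 1233358\right) + 1221554 = - \frac{774077951079}{627619} + 1221554 = - \frac{7407451153}{627619}$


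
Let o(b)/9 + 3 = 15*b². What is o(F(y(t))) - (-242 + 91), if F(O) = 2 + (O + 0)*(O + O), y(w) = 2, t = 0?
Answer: 13624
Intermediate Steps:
F(O) = 2 + 2*O² (F(O) = 2 + O*(2*O) = 2 + 2*O²)
o(b) = -27 + 135*b² (o(b) = -27 + 9*(15*b²) = -27 + 135*b²)
o(F(y(t))) - (-242 + 91) = (-27 + 135*(2 + 2*2²)²) - (-242 + 91) = (-27 + 135*(2 + 2*4)²) - 1*(-151) = (-27 + 135*(2 + 8)²) + 151 = (-27 + 135*10²) + 151 = (-27 + 135*100) + 151 = (-27 + 13500) + 151 = 13473 + 151 = 13624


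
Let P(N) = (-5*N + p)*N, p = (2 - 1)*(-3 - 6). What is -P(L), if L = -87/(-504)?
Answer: 48053/28224 ≈ 1.7026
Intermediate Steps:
p = -9 (p = 1*(-9) = -9)
L = 29/168 (L = -87*(-1/504) = 29/168 ≈ 0.17262)
P(N) = N*(-9 - 5*N) (P(N) = (-5*N - 9)*N = (-9 - 5*N)*N = N*(-9 - 5*N))
-P(L) = -(-1)*29*(9 + 5*(29/168))/168 = -(-1)*29*(9 + 145/168)/168 = -(-1)*29*1657/(168*168) = -1*(-48053/28224) = 48053/28224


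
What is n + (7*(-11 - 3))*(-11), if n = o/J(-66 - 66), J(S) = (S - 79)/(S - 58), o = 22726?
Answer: 4545398/211 ≈ 21542.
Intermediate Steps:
J(S) = (-79 + S)/(-58 + S)
n = 4317940/211 (n = 22726/(((-79 + (-66 - 66))/(-58 + (-66 - 66)))) = 22726/(((-79 - 132)/(-58 - 132))) = 22726/((-211/(-190))) = 22726/((-1/190*(-211))) = 22726/(211/190) = 22726*(190/211) = 4317940/211 ≈ 20464.)
n + (7*(-11 - 3))*(-11) = 4317940/211 + (7*(-11 - 3))*(-11) = 4317940/211 + (7*(-14))*(-11) = 4317940/211 - 98*(-11) = 4317940/211 + 1078 = 4545398/211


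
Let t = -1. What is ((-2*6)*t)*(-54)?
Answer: -648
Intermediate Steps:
((-2*6)*t)*(-54) = (-2*6*(-1))*(-54) = -12*(-1)*(-54) = 12*(-54) = -648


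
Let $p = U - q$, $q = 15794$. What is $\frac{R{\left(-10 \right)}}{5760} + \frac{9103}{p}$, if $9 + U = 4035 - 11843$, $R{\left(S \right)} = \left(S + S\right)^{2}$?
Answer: $- \frac{537361}{1699992} \approx -0.3161$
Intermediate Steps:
$R{\left(S \right)} = 4 S^{2}$ ($R{\left(S \right)} = \left(2 S\right)^{2} = 4 S^{2}$)
$U = -7817$ ($U = -9 + \left(4035 - 11843\right) = -9 - 7808 = -7817$)
$p = -23611$ ($p = -7817 - 15794 = -23611$)
$\frac{R{\left(-10 \right)}}{5760} + \frac{9103}{p} = \frac{4 \left(-10\right)^{2}}{5760} + \frac{9103}{-23611} = 4 \cdot 100 \cdot \frac{1}{5760} + 9103 \left(- \frac{1}{23611}\right) = 400 \cdot \frac{1}{5760} - \frac{9103}{23611} = \frac{5}{72} - \frac{9103}{23611} = - \frac{537361}{1699992}$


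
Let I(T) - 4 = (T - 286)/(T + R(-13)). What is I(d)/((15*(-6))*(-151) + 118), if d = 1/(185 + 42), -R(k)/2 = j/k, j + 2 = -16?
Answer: 876609/111843572 ≈ 0.0078378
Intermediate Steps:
j = -18 (j = -2 - 16 = -18)
R(k) = 36/k (R(k) = -(-36)/k = 36/k)
d = 1/227 ≈ 0.0044053
I(T) = 4 + (-286 + T)/(-36/13 + T) (I(T) = 4 + (T - 286)/(T + 36/(-13)) = 4 + (-286 + T)/(T + 36*(-1/13)) = 4 + (-286 + T)/(T - 36/13) = 4 + (-286 + T)/(-36/13 + T))
I(d)/((15*(-6))*(-151) + 118) = ((-3862 + 65*(1/227))/(-36 + 13*(1/227)))/((15*(-6))*(-151) + 118) = ((-3862 + 65/227)/(-36 + 13/227))/(-90*(-151) + 118) = (-876609/227/(-8159/227))/(13590 + 118) = -227/8159*(-876609/227)/13708 = (876609/8159)*(1/13708) = 876609/111843572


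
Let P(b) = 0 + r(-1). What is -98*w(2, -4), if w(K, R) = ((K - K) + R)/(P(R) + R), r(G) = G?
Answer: -392/5 ≈ -78.400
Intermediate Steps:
P(b) = -1 (P(b) = 0 - 1 = -1)
w(K, R) = R/(-1 + R) (w(K, R) = ((K - K) + R)/(-1 + R) = (0 + R)/(-1 + R) = R/(-1 + R))
-98*w(2, -4) = -(-392)/(-1 - 4) = -(-392)/(-5) = -(-392)*(-1)/5 = -98*⅘ = -392/5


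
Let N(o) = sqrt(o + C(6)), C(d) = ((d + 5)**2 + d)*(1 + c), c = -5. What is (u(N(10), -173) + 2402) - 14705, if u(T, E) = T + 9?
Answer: -12294 + I*sqrt(498) ≈ -12294.0 + 22.316*I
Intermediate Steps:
C(d) = -4*d - 4*(5 + d)**2 (C(d) = ((d + 5)**2 + d)*(1 - 5) = ((5 + d)**2 + d)*(-4) = (d + (5 + d)**2)*(-4) = -4*d - 4*(5 + d)**2)
N(o) = sqrt(-508 + o) (N(o) = sqrt(o + (-4*6 - 4*(5 + 6)**2)) = sqrt(o + (-24 - 4*11**2)) = sqrt(o + (-24 - 4*121)) = sqrt(o + (-24 - 484)) = sqrt(o - 508) = sqrt(-508 + o))
u(T, E) = 9 + T
(u(N(10), -173) + 2402) - 14705 = ((9 + sqrt(-508 + 10)) + 2402) - 14705 = ((9 + sqrt(-498)) + 2402) - 14705 = ((9 + I*sqrt(498)) + 2402) - 14705 = (2411 + I*sqrt(498)) - 14705 = -12294 + I*sqrt(498)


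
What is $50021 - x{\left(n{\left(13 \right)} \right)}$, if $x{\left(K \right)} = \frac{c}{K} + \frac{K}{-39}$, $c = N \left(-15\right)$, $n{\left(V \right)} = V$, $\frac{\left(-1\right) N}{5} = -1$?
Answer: $\frac{1951057}{39} \approx 50027.0$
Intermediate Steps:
$N = 5$ ($N = \left(-5\right) \left(-1\right) = 5$)
$c = -75$ ($c = 5 \left(-15\right) = -75$)
$x{\left(K \right)} = - \frac{75}{K} - \frac{K}{39}$ ($x{\left(K \right)} = - \frac{75}{K} + \frac{K}{-39} = - \frac{75}{K} + K \left(- \frac{1}{39}\right) = - \frac{75}{K} - \frac{K}{39}$)
$50021 - x{\left(n{\left(13 \right)} \right)} = 50021 - \left(- \frac{75}{13} - \frac{1}{3}\right) = 50021 - - \frac{238}{39} = 50021 + \frac{238}{39} = \frac{1951057}{39}$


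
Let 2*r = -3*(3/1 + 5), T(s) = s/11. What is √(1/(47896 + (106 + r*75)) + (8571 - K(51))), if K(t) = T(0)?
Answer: √19015606967786/47102 ≈ 92.580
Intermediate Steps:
T(s) = s/11 (T(s) = s*(1/11) = s/11)
K(t) = 0 (K(t) = (1/11)*0 = 0)
r = -12 (r = (-3*(3/1 + 5))/2 = (-3*(3*1 + 5))/2 = (-3*(3 + 5))/2 = (-3*8)/2 = (½)*(-24) = -12)
√(1/(47896 + (106 + r*75)) + (8571 - K(51))) = √(1/(47896 + (106 - 12*75)) + (8571 - 1*0)) = √(1/(47896 + (106 - 900)) + (8571 + 0)) = √(1/(47896 - 794) + 8571) = √(1/47102 + 8571) = √(403711243/47102) = √19015606967786/47102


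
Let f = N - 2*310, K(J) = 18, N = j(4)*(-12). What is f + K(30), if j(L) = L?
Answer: -650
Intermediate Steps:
N = -48 (N = 4*(-12) = -48)
f = -668 (f = -48 - 2*310 = -48 - 1*620 = -48 - 620 = -668)
f + K(30) = -668 + 18 = -650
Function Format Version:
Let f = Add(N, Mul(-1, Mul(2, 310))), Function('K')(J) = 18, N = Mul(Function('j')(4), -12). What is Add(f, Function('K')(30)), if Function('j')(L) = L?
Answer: -650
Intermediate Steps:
N = -48 (N = Mul(4, -12) = -48)
f = -668 (f = Add(-48, Mul(-1, Mul(2, 310))) = Add(-48, Mul(-1, 620)) = Add(-48, -620) = -668)
Add(f, Function('K')(30)) = Add(-668, 18) = -650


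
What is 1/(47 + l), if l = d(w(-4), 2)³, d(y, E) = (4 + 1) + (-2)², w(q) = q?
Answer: 1/776 ≈ 0.0012887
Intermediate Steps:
d(y, E) = 9 (d(y, E) = 5 + 4 = 9)
l = 729 (l = 9³ = 729)
1/(47 + l) = 1/(47 + 729) = 1/776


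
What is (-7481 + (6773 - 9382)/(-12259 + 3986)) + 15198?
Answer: 63845350/8273 ≈ 7717.3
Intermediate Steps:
(-7481 + (6773 - 9382)/(-12259 + 3986)) + 15198 = (-7481 - 2609/(-8273)) + 15198 = (-7481 - 2609*(-1/8273)) + 15198 = (-7481 + 2609/8273) + 15198 = -61887704/8273 + 15198 = 63845350/8273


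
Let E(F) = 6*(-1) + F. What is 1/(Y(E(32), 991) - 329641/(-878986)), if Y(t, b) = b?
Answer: 878986/871404767 ≈ 0.0010087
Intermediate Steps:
E(F) = -6 + F
1/(Y(E(32), 991) - 329641/(-878986)) = 1/(991 - 329641/(-878986)) = 1/(991 - 329641*(-1/878986)) = 1/(991 + 329641/878986) = 1/(871404767/878986) = 878986/871404767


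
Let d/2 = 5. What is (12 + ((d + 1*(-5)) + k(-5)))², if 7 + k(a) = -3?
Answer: 49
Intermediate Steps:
k(a) = -10 (k(a) = -7 - 3 = -10)
d = 10 (d = 2*5 = 10)
(12 + ((d + 1*(-5)) + k(-5)))² = (12 + ((10 + 1*(-5)) - 10))² = (12 + ((10 - 5) - 10))² = (12 + (5 - 10))² = (12 - 5)² = 7² = 49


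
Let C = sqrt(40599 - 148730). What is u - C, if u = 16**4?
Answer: 65536 - I*sqrt(108131) ≈ 65536.0 - 328.83*I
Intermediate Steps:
u = 65536
C = I*sqrt(108131) (C = sqrt(-108131) = I*sqrt(108131) ≈ 328.83*I)
u - C = 65536 - I*sqrt(108131)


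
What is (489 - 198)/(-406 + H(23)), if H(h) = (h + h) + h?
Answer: -291/337 ≈ -0.86350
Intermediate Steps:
H(h) = 3*h (H(h) = 2*h + h = 3*h)
(489 - 198)/(-406 + H(23)) = (489 - 198)/(-406 + 3*23) = 291/(-406 + 69) = 291/(-337) = 291*(-1/337) = -291/337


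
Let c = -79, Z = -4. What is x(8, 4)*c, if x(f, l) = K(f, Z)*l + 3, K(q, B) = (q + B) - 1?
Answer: -1185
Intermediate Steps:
K(q, B) = -1 + B + q (K(q, B) = (B + q) - 1 = -1 + B + q)
x(f, l) = 3 + l*(-5 + f) (x(f, l) = (-1 - 4 + f)*l + 3 = (-5 + f)*l + 3 = l*(-5 + f) + 3 = 3 + l*(-5 + f))
x(8, 4)*c = (3 + 4*(-5 + 8))*(-79) = (3 + 4*3)*(-79) = (3 + 12)*(-79) = 15*(-79) = -1185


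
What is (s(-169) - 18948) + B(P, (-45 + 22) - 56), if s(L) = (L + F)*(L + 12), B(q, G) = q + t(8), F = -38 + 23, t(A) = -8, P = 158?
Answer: 10090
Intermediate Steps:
F = -15
B(q, G) = -8 + q (B(q, G) = q - 8 = -8 + q)
s(L) = (-15 + L)*(12 + L) (s(L) = (L - 15)*(L + 12) = (-15 + L)*(12 + L))
(s(-169) - 18948) + B(P, (-45 + 22) - 56) = ((-180 + (-169)² - 3*(-169)) - 18948) + (-8 + 158) = ((-180 + 28561 + 507) - 18948) + 150 = (28888 - 18948) + 150 = 9940 + 150 = 10090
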